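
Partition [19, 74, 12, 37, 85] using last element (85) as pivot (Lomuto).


Pivot: 85
  19 <= 85: advance i (no swap)
  74 <= 85: advance i (no swap)
  12 <= 85: advance i (no swap)
  37 <= 85: advance i (no swap)
Place pivot at 4: [19, 74, 12, 37, 85]

Partitioned: [19, 74, 12, 37, 85]


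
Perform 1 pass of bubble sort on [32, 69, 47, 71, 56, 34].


Initial: [32, 69, 47, 71, 56, 34]
Pass 1: [32, 47, 69, 56, 34, 71] (3 swaps)

After 1 pass: [32, 47, 69, 56, 34, 71]


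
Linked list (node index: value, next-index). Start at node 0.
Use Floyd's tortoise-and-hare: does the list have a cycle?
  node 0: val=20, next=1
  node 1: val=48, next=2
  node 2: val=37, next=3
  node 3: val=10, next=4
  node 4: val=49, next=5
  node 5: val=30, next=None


Floyd's tortoise (slow, +1) and hare (fast, +2):
  init: slow=0, fast=0
  step 1: slow=1, fast=2
  step 2: slow=2, fast=4
  step 3: fast 4->5->None, no cycle

Cycle: no


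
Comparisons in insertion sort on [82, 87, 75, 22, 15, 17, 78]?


Algorithm: insertion sort
Input: [82, 87, 75, 22, 15, 17, 78]
Sorted: [15, 17, 22, 75, 78, 82, 87]

18


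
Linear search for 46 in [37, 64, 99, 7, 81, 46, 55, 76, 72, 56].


i=0: 37!=46
i=1: 64!=46
i=2: 99!=46
i=3: 7!=46
i=4: 81!=46
i=5: 46==46 found!

Found at 5, 6 comps


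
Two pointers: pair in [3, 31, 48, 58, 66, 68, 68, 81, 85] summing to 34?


lo=0(3)+hi=8(85)=88
lo=0(3)+hi=7(81)=84
lo=0(3)+hi=6(68)=71
lo=0(3)+hi=5(68)=71
lo=0(3)+hi=4(66)=69
lo=0(3)+hi=3(58)=61
lo=0(3)+hi=2(48)=51
lo=0(3)+hi=1(31)=34

Yes: 3+31=34


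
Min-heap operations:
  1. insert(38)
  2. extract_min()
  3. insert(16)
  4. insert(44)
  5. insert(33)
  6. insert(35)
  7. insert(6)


insert(38) -> [38]
extract_min()->38, []
insert(16) -> [16]
insert(44) -> [16, 44]
insert(33) -> [16, 44, 33]
insert(35) -> [16, 35, 33, 44]
insert(6) -> [6, 16, 33, 44, 35]

Final heap: [6, 16, 33, 44, 35]


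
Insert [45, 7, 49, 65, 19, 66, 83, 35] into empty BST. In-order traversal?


Insert 45: root
Insert 7: L from 45
Insert 49: R from 45
Insert 65: R from 45 -> R from 49
Insert 19: L from 45 -> R from 7
Insert 66: R from 45 -> R from 49 -> R from 65
Insert 83: R from 45 -> R from 49 -> R from 65 -> R from 66
Insert 35: L from 45 -> R from 7 -> R from 19

In-order: [7, 19, 35, 45, 49, 65, 66, 83]


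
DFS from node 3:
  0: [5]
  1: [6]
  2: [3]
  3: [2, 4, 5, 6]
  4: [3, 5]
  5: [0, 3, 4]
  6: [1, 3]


Visit 3, push [6, 5, 4, 2]
Visit 2, push []
Visit 4, push [5]
Visit 5, push [0]
Visit 0, push []
Visit 6, push [1]
Visit 1, push []

DFS order: [3, 2, 4, 5, 0, 6, 1]


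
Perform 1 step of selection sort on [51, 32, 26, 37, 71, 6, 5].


Initial: [51, 32, 26, 37, 71, 6, 5]
Step 1: min=5 at 6
  Swap: [5, 32, 26, 37, 71, 6, 51]

After 1 step: [5, 32, 26, 37, 71, 6, 51]


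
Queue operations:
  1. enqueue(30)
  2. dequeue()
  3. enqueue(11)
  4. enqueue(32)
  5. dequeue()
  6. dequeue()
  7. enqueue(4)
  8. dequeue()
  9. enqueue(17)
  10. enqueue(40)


enqueue(30) -> [30]
dequeue()->30, []
enqueue(11) -> [11]
enqueue(32) -> [11, 32]
dequeue()->11, [32]
dequeue()->32, []
enqueue(4) -> [4]
dequeue()->4, []
enqueue(17) -> [17]
enqueue(40) -> [17, 40]

Final queue: [17, 40]


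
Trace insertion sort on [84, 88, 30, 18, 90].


Initial: [84, 88, 30, 18, 90]
Insert 88: [84, 88, 30, 18, 90]
Insert 30: [30, 84, 88, 18, 90]
Insert 18: [18, 30, 84, 88, 90]
Insert 90: [18, 30, 84, 88, 90]

Sorted: [18, 30, 84, 88, 90]


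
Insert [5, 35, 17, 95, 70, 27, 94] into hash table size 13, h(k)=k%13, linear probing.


Insert 5: h=5 -> slot 5
Insert 35: h=9 -> slot 9
Insert 17: h=4 -> slot 4
Insert 95: h=4, 2 probes -> slot 6
Insert 70: h=5, 2 probes -> slot 7
Insert 27: h=1 -> slot 1
Insert 94: h=3 -> slot 3

Table: [None, 27, None, 94, 17, 5, 95, 70, None, 35, None, None, None]


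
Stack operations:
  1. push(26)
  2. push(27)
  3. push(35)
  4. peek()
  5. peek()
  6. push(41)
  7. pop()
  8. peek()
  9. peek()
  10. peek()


push(26) -> [26]
push(27) -> [26, 27]
push(35) -> [26, 27, 35]
peek()->35
peek()->35
push(41) -> [26, 27, 35, 41]
pop()->41, [26, 27, 35]
peek()->35
peek()->35
peek()->35

Final stack: [26, 27, 35]


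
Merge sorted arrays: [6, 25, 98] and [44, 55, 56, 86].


Take 6 from A
Take 25 from A
Take 44 from B
Take 55 from B
Take 56 from B
Take 86 from B

Merged: [6, 25, 44, 55, 56, 86, 98]


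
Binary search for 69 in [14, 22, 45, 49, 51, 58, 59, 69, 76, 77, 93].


Step 1: lo=0, hi=10, mid=5, val=58
Step 2: lo=6, hi=10, mid=8, val=76
Step 3: lo=6, hi=7, mid=6, val=59
Step 4: lo=7, hi=7, mid=7, val=69

Found at index 7


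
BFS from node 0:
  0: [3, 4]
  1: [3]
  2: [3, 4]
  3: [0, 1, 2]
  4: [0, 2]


Visit 0, enqueue [3, 4]
Visit 3, enqueue [1, 2]
Visit 4, enqueue []
Visit 1, enqueue []
Visit 2, enqueue []

BFS order: [0, 3, 4, 1, 2]


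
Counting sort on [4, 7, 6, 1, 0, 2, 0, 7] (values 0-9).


Input: [4, 7, 6, 1, 0, 2, 0, 7]
Counts: [2, 1, 1, 0, 1, 0, 1, 2, 0, 0]

Sorted: [0, 0, 1, 2, 4, 6, 7, 7]


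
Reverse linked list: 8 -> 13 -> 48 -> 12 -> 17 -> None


Step 1: curr=8, set curr.next=prev(None) | reversed so far: 8
Step 2: curr=13, set curr.next=prev(8) | reversed so far: 13 -> 8
Step 3: curr=48, set curr.next=prev(13) | reversed so far: 48 -> 13 -> 8
Step 4: curr=12, set curr.next=prev(48) | reversed so far: 12 -> 48 -> 13 -> 8
Step 5: curr=17, set curr.next=prev(12) | reversed so far: 17 -> 12 -> 48 -> 13 -> 8

17 -> 12 -> 48 -> 13 -> 8 -> None


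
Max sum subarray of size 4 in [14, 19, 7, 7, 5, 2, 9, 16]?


[0:4]: 47
[1:5]: 38
[2:6]: 21
[3:7]: 23
[4:8]: 32

Max: 47 at [0:4]


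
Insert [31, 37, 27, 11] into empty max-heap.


Insert 31: [31]
Insert 37: [37, 31]
Insert 27: [37, 31, 27]
Insert 11: [37, 31, 27, 11]

Final heap: [37, 31, 27, 11]


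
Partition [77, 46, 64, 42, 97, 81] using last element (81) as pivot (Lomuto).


Pivot: 81
  77 <= 81: advance i (no swap)
  46 <= 81: advance i (no swap)
  64 <= 81: advance i (no swap)
  42 <= 81: advance i (no swap)
Place pivot at 4: [77, 46, 64, 42, 81, 97]

Partitioned: [77, 46, 64, 42, 81, 97]


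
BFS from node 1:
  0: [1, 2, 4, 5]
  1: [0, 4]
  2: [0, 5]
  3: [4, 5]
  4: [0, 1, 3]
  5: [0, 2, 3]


Visit 1, enqueue [0, 4]
Visit 0, enqueue [2, 5]
Visit 4, enqueue [3]
Visit 2, enqueue []
Visit 5, enqueue []
Visit 3, enqueue []

BFS order: [1, 0, 4, 2, 5, 3]


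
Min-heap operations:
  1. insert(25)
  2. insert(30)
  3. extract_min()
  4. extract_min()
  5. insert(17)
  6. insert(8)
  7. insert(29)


insert(25) -> [25]
insert(30) -> [25, 30]
extract_min()->25, [30]
extract_min()->30, []
insert(17) -> [17]
insert(8) -> [8, 17]
insert(29) -> [8, 17, 29]

Final heap: [8, 17, 29]


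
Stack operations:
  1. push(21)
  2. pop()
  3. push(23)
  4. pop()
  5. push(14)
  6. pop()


push(21) -> [21]
pop()->21, []
push(23) -> [23]
pop()->23, []
push(14) -> [14]
pop()->14, []

Final stack: []


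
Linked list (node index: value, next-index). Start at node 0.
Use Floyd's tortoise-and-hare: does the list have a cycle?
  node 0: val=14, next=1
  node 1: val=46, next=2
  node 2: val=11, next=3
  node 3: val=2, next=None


Floyd's tortoise (slow, +1) and hare (fast, +2):
  init: slow=0, fast=0
  step 1: slow=1, fast=2
  step 2: fast 2->3->None, no cycle

Cycle: no


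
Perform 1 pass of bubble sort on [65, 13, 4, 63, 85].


Initial: [65, 13, 4, 63, 85]
Pass 1: [13, 4, 63, 65, 85] (3 swaps)

After 1 pass: [13, 4, 63, 65, 85]


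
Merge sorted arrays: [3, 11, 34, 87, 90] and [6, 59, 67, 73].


Take 3 from A
Take 6 from B
Take 11 from A
Take 34 from A
Take 59 from B
Take 67 from B
Take 73 from B

Merged: [3, 6, 11, 34, 59, 67, 73, 87, 90]


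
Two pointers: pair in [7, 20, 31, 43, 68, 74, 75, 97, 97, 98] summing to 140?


lo=0(7)+hi=9(98)=105
lo=1(20)+hi=9(98)=118
lo=2(31)+hi=9(98)=129
lo=3(43)+hi=9(98)=141
lo=3(43)+hi=8(97)=140

Yes: 43+97=140


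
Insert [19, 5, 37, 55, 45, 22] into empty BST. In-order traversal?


Insert 19: root
Insert 5: L from 19
Insert 37: R from 19
Insert 55: R from 19 -> R from 37
Insert 45: R from 19 -> R from 37 -> L from 55
Insert 22: R from 19 -> L from 37

In-order: [5, 19, 22, 37, 45, 55]


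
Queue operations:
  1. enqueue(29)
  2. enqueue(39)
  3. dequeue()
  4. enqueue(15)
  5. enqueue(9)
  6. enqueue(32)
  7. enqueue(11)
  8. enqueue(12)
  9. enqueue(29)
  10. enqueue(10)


enqueue(29) -> [29]
enqueue(39) -> [29, 39]
dequeue()->29, [39]
enqueue(15) -> [39, 15]
enqueue(9) -> [39, 15, 9]
enqueue(32) -> [39, 15, 9, 32]
enqueue(11) -> [39, 15, 9, 32, 11]
enqueue(12) -> [39, 15, 9, 32, 11, 12]
enqueue(29) -> [39, 15, 9, 32, 11, 12, 29]
enqueue(10) -> [39, 15, 9, 32, 11, 12, 29, 10]

Final queue: [39, 15, 9, 32, 11, 12, 29, 10]


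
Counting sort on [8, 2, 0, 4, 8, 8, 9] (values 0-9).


Input: [8, 2, 0, 4, 8, 8, 9]
Counts: [1, 0, 1, 0, 1, 0, 0, 0, 3, 1]

Sorted: [0, 2, 4, 8, 8, 8, 9]


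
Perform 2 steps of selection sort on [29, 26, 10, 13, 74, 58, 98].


Initial: [29, 26, 10, 13, 74, 58, 98]
Step 1: min=10 at 2
  Swap: [10, 26, 29, 13, 74, 58, 98]
Step 2: min=13 at 3
  Swap: [10, 13, 29, 26, 74, 58, 98]

After 2 steps: [10, 13, 29, 26, 74, 58, 98]


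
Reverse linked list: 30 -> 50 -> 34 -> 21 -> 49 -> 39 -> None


Step 1: curr=30, set curr.next=prev(None) | reversed so far: 30
Step 2: curr=50, set curr.next=prev(30) | reversed so far: 50 -> 30
Step 3: curr=34, set curr.next=prev(50) | reversed so far: 34 -> 50 -> 30
Step 4: curr=21, set curr.next=prev(34) | reversed so far: 21 -> 34 -> 50 -> 30
Step 5: curr=49, set curr.next=prev(21) | reversed so far: 49 -> 21 -> 34 -> 50 -> 30
Step 6: curr=39, set curr.next=prev(49) | reversed so far: 39 -> 49 -> 21 -> 34 -> 50 -> 30

39 -> 49 -> 21 -> 34 -> 50 -> 30 -> None


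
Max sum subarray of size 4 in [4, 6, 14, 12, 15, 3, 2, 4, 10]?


[0:4]: 36
[1:5]: 47
[2:6]: 44
[3:7]: 32
[4:8]: 24
[5:9]: 19

Max: 47 at [1:5]


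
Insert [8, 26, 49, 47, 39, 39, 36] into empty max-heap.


Insert 8: [8]
Insert 26: [26, 8]
Insert 49: [49, 8, 26]
Insert 47: [49, 47, 26, 8]
Insert 39: [49, 47, 26, 8, 39]
Insert 39: [49, 47, 39, 8, 39, 26]
Insert 36: [49, 47, 39, 8, 39, 26, 36]

Final heap: [49, 47, 39, 8, 39, 26, 36]


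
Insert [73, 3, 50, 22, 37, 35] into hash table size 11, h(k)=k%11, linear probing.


Insert 73: h=7 -> slot 7
Insert 3: h=3 -> slot 3
Insert 50: h=6 -> slot 6
Insert 22: h=0 -> slot 0
Insert 37: h=4 -> slot 4
Insert 35: h=2 -> slot 2

Table: [22, None, 35, 3, 37, None, 50, 73, None, None, None]


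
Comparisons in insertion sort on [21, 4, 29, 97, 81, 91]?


Algorithm: insertion sort
Input: [21, 4, 29, 97, 81, 91]
Sorted: [4, 21, 29, 81, 91, 97]

7


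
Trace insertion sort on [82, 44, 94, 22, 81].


Initial: [82, 44, 94, 22, 81]
Insert 44: [44, 82, 94, 22, 81]
Insert 94: [44, 82, 94, 22, 81]
Insert 22: [22, 44, 82, 94, 81]
Insert 81: [22, 44, 81, 82, 94]

Sorted: [22, 44, 81, 82, 94]


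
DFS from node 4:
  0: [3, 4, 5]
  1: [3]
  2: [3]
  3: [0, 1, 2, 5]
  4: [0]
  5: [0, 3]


Visit 4, push [0]
Visit 0, push [5, 3]
Visit 3, push [5, 2, 1]
Visit 1, push []
Visit 2, push []
Visit 5, push []

DFS order: [4, 0, 3, 1, 2, 5]


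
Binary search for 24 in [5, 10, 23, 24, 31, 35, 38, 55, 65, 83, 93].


Step 1: lo=0, hi=10, mid=5, val=35
Step 2: lo=0, hi=4, mid=2, val=23
Step 3: lo=3, hi=4, mid=3, val=24

Found at index 3


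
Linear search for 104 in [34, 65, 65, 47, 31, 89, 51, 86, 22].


i=0: 34!=104
i=1: 65!=104
i=2: 65!=104
i=3: 47!=104
i=4: 31!=104
i=5: 89!=104
i=6: 51!=104
i=7: 86!=104
i=8: 22!=104

Not found, 9 comps


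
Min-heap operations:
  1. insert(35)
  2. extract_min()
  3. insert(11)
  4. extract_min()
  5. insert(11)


insert(35) -> [35]
extract_min()->35, []
insert(11) -> [11]
extract_min()->11, []
insert(11) -> [11]

Final heap: [11]


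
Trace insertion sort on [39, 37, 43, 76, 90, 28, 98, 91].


Initial: [39, 37, 43, 76, 90, 28, 98, 91]
Insert 37: [37, 39, 43, 76, 90, 28, 98, 91]
Insert 43: [37, 39, 43, 76, 90, 28, 98, 91]
Insert 76: [37, 39, 43, 76, 90, 28, 98, 91]
Insert 90: [37, 39, 43, 76, 90, 28, 98, 91]
Insert 28: [28, 37, 39, 43, 76, 90, 98, 91]
Insert 98: [28, 37, 39, 43, 76, 90, 98, 91]
Insert 91: [28, 37, 39, 43, 76, 90, 91, 98]

Sorted: [28, 37, 39, 43, 76, 90, 91, 98]


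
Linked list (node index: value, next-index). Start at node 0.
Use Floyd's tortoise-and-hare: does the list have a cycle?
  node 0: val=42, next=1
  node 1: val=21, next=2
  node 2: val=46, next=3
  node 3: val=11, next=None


Floyd's tortoise (slow, +1) and hare (fast, +2):
  init: slow=0, fast=0
  step 1: slow=1, fast=2
  step 2: fast 2->3->None, no cycle

Cycle: no


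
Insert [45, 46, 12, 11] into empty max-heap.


Insert 45: [45]
Insert 46: [46, 45]
Insert 12: [46, 45, 12]
Insert 11: [46, 45, 12, 11]

Final heap: [46, 45, 12, 11]


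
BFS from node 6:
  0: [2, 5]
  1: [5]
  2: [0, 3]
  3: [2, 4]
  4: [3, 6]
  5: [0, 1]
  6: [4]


Visit 6, enqueue [4]
Visit 4, enqueue [3]
Visit 3, enqueue [2]
Visit 2, enqueue [0]
Visit 0, enqueue [5]
Visit 5, enqueue [1]
Visit 1, enqueue []

BFS order: [6, 4, 3, 2, 0, 5, 1]


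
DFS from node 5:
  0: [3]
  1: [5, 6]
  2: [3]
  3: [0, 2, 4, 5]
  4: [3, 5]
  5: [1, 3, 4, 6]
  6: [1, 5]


Visit 5, push [6, 4, 3, 1]
Visit 1, push [6]
Visit 6, push []
Visit 3, push [4, 2, 0]
Visit 0, push []
Visit 2, push []
Visit 4, push []

DFS order: [5, 1, 6, 3, 0, 2, 4]


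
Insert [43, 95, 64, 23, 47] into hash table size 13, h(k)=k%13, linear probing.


Insert 43: h=4 -> slot 4
Insert 95: h=4, 1 probes -> slot 5
Insert 64: h=12 -> slot 12
Insert 23: h=10 -> slot 10
Insert 47: h=8 -> slot 8

Table: [None, None, None, None, 43, 95, None, None, 47, None, 23, None, 64]


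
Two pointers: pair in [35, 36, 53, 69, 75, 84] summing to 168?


lo=0(35)+hi=5(84)=119
lo=1(36)+hi=5(84)=120
lo=2(53)+hi=5(84)=137
lo=3(69)+hi=5(84)=153
lo=4(75)+hi=5(84)=159

No pair found


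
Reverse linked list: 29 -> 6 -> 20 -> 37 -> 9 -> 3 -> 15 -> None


Step 1: curr=29, set curr.next=prev(None) | reversed so far: 29
Step 2: curr=6, set curr.next=prev(29) | reversed so far: 6 -> 29
Step 3: curr=20, set curr.next=prev(6) | reversed so far: 20 -> 6 -> 29
Step 4: curr=37, set curr.next=prev(20) | reversed so far: 37 -> 20 -> 6 -> 29
Step 5: curr=9, set curr.next=prev(37) | reversed so far: 9 -> 37 -> 20 -> 6 -> 29
Step 6: curr=3, set curr.next=prev(9) | reversed so far: 3 -> 9 -> 37 -> 20 -> 6 -> 29
Step 7: curr=15, set curr.next=prev(3) | reversed so far: 15 -> 3 -> 9 -> 37 -> 20 -> 6 -> 29

15 -> 3 -> 9 -> 37 -> 20 -> 6 -> 29 -> None


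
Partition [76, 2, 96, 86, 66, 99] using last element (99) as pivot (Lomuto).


Pivot: 99
  76 <= 99: advance i (no swap)
  2 <= 99: advance i (no swap)
  96 <= 99: advance i (no swap)
  86 <= 99: advance i (no swap)
  66 <= 99: advance i (no swap)
Place pivot at 5: [76, 2, 96, 86, 66, 99]

Partitioned: [76, 2, 96, 86, 66, 99]


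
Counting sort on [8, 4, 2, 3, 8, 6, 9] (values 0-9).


Input: [8, 4, 2, 3, 8, 6, 9]
Counts: [0, 0, 1, 1, 1, 0, 1, 0, 2, 1]

Sorted: [2, 3, 4, 6, 8, 8, 9]


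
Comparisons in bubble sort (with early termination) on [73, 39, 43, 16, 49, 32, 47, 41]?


Algorithm: bubble sort (with early termination)
Input: [73, 39, 43, 16, 49, 32, 47, 41]
Sorted: [16, 32, 39, 41, 43, 47, 49, 73]

25


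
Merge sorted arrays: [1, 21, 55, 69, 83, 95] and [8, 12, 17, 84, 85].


Take 1 from A
Take 8 from B
Take 12 from B
Take 17 from B
Take 21 from A
Take 55 from A
Take 69 from A
Take 83 from A
Take 84 from B
Take 85 from B

Merged: [1, 8, 12, 17, 21, 55, 69, 83, 84, 85, 95]


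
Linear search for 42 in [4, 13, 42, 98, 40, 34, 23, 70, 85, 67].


i=0: 4!=42
i=1: 13!=42
i=2: 42==42 found!

Found at 2, 3 comps


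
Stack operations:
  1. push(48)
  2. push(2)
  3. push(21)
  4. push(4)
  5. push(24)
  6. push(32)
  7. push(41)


push(48) -> [48]
push(2) -> [48, 2]
push(21) -> [48, 2, 21]
push(4) -> [48, 2, 21, 4]
push(24) -> [48, 2, 21, 4, 24]
push(32) -> [48, 2, 21, 4, 24, 32]
push(41) -> [48, 2, 21, 4, 24, 32, 41]

Final stack: [48, 2, 21, 4, 24, 32, 41]


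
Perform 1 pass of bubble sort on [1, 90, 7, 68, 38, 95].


Initial: [1, 90, 7, 68, 38, 95]
Pass 1: [1, 7, 68, 38, 90, 95] (3 swaps)

After 1 pass: [1, 7, 68, 38, 90, 95]


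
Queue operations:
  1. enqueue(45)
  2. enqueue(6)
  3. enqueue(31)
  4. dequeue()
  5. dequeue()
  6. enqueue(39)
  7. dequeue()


enqueue(45) -> [45]
enqueue(6) -> [45, 6]
enqueue(31) -> [45, 6, 31]
dequeue()->45, [6, 31]
dequeue()->6, [31]
enqueue(39) -> [31, 39]
dequeue()->31, [39]

Final queue: [39]


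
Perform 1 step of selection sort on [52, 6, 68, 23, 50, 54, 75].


Initial: [52, 6, 68, 23, 50, 54, 75]
Step 1: min=6 at 1
  Swap: [6, 52, 68, 23, 50, 54, 75]

After 1 step: [6, 52, 68, 23, 50, 54, 75]


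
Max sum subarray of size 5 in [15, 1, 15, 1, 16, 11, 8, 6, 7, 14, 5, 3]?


[0:5]: 48
[1:6]: 44
[2:7]: 51
[3:8]: 42
[4:9]: 48
[5:10]: 46
[6:11]: 40
[7:12]: 35

Max: 51 at [2:7]


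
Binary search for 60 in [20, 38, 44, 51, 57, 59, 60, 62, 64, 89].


Step 1: lo=0, hi=9, mid=4, val=57
Step 2: lo=5, hi=9, mid=7, val=62
Step 3: lo=5, hi=6, mid=5, val=59
Step 4: lo=6, hi=6, mid=6, val=60

Found at index 6


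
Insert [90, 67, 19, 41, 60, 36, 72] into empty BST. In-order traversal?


Insert 90: root
Insert 67: L from 90
Insert 19: L from 90 -> L from 67
Insert 41: L from 90 -> L from 67 -> R from 19
Insert 60: L from 90 -> L from 67 -> R from 19 -> R from 41
Insert 36: L from 90 -> L from 67 -> R from 19 -> L from 41
Insert 72: L from 90 -> R from 67

In-order: [19, 36, 41, 60, 67, 72, 90]


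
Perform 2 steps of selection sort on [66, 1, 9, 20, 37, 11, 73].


Initial: [66, 1, 9, 20, 37, 11, 73]
Step 1: min=1 at 1
  Swap: [1, 66, 9, 20, 37, 11, 73]
Step 2: min=9 at 2
  Swap: [1, 9, 66, 20, 37, 11, 73]

After 2 steps: [1, 9, 66, 20, 37, 11, 73]


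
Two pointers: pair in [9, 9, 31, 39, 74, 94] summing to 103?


lo=0(9)+hi=5(94)=103

Yes: 9+94=103


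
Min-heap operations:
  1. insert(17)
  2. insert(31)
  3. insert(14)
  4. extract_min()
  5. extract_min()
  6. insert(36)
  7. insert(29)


insert(17) -> [17]
insert(31) -> [17, 31]
insert(14) -> [14, 31, 17]
extract_min()->14, [17, 31]
extract_min()->17, [31]
insert(36) -> [31, 36]
insert(29) -> [29, 36, 31]

Final heap: [29, 36, 31]


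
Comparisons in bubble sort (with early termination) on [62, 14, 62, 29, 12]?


Algorithm: bubble sort (with early termination)
Input: [62, 14, 62, 29, 12]
Sorted: [12, 14, 29, 62, 62]

10


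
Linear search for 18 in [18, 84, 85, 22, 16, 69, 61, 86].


i=0: 18==18 found!

Found at 0, 1 comps


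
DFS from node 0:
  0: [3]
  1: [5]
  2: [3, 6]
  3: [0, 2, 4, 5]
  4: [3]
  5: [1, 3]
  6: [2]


Visit 0, push [3]
Visit 3, push [5, 4, 2]
Visit 2, push [6]
Visit 6, push []
Visit 4, push []
Visit 5, push [1]
Visit 1, push []

DFS order: [0, 3, 2, 6, 4, 5, 1]


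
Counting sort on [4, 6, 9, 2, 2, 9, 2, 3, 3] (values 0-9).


Input: [4, 6, 9, 2, 2, 9, 2, 3, 3]
Counts: [0, 0, 3, 2, 1, 0, 1, 0, 0, 2]

Sorted: [2, 2, 2, 3, 3, 4, 6, 9, 9]


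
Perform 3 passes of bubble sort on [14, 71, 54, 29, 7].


Initial: [14, 71, 54, 29, 7]
Pass 1: [14, 54, 29, 7, 71] (3 swaps)
Pass 2: [14, 29, 7, 54, 71] (2 swaps)
Pass 3: [14, 7, 29, 54, 71] (1 swaps)

After 3 passes: [14, 7, 29, 54, 71]


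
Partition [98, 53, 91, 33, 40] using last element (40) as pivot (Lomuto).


Pivot: 40
  33 <= 40: swap -> [33, 53, 91, 98, 40]
Place pivot at 1: [33, 40, 91, 98, 53]

Partitioned: [33, 40, 91, 98, 53]


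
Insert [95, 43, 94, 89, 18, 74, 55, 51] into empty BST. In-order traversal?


Insert 95: root
Insert 43: L from 95
Insert 94: L from 95 -> R from 43
Insert 89: L from 95 -> R from 43 -> L from 94
Insert 18: L from 95 -> L from 43
Insert 74: L from 95 -> R from 43 -> L from 94 -> L from 89
Insert 55: L from 95 -> R from 43 -> L from 94 -> L from 89 -> L from 74
Insert 51: L from 95 -> R from 43 -> L from 94 -> L from 89 -> L from 74 -> L from 55

In-order: [18, 43, 51, 55, 74, 89, 94, 95]


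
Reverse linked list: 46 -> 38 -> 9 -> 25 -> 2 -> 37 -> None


Step 1: curr=46, set curr.next=prev(None) | reversed so far: 46
Step 2: curr=38, set curr.next=prev(46) | reversed so far: 38 -> 46
Step 3: curr=9, set curr.next=prev(38) | reversed so far: 9 -> 38 -> 46
Step 4: curr=25, set curr.next=prev(9) | reversed so far: 25 -> 9 -> 38 -> 46
Step 5: curr=2, set curr.next=prev(25) | reversed so far: 2 -> 25 -> 9 -> 38 -> 46
Step 6: curr=37, set curr.next=prev(2) | reversed so far: 37 -> 2 -> 25 -> 9 -> 38 -> 46

37 -> 2 -> 25 -> 9 -> 38 -> 46 -> None


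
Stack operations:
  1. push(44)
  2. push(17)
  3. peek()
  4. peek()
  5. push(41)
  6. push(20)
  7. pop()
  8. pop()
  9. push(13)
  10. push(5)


push(44) -> [44]
push(17) -> [44, 17]
peek()->17
peek()->17
push(41) -> [44, 17, 41]
push(20) -> [44, 17, 41, 20]
pop()->20, [44, 17, 41]
pop()->41, [44, 17]
push(13) -> [44, 17, 13]
push(5) -> [44, 17, 13, 5]

Final stack: [44, 17, 13, 5]


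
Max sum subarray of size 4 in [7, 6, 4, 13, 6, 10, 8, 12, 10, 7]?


[0:4]: 30
[1:5]: 29
[2:6]: 33
[3:7]: 37
[4:8]: 36
[5:9]: 40
[6:10]: 37

Max: 40 at [5:9]


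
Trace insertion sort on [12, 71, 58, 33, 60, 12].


Initial: [12, 71, 58, 33, 60, 12]
Insert 71: [12, 71, 58, 33, 60, 12]
Insert 58: [12, 58, 71, 33, 60, 12]
Insert 33: [12, 33, 58, 71, 60, 12]
Insert 60: [12, 33, 58, 60, 71, 12]
Insert 12: [12, 12, 33, 58, 60, 71]

Sorted: [12, 12, 33, 58, 60, 71]


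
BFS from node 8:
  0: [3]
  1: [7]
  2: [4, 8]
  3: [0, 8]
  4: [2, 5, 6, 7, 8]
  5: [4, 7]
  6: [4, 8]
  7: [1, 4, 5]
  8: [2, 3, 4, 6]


Visit 8, enqueue [2, 3, 4, 6]
Visit 2, enqueue []
Visit 3, enqueue [0]
Visit 4, enqueue [5, 7]
Visit 6, enqueue []
Visit 0, enqueue []
Visit 5, enqueue []
Visit 7, enqueue [1]
Visit 1, enqueue []

BFS order: [8, 2, 3, 4, 6, 0, 5, 7, 1]


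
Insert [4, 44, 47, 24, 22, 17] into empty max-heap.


Insert 4: [4]
Insert 44: [44, 4]
Insert 47: [47, 4, 44]
Insert 24: [47, 24, 44, 4]
Insert 22: [47, 24, 44, 4, 22]
Insert 17: [47, 24, 44, 4, 22, 17]

Final heap: [47, 24, 44, 4, 22, 17]


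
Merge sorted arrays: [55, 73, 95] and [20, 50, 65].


Take 20 from B
Take 50 from B
Take 55 from A
Take 65 from B

Merged: [20, 50, 55, 65, 73, 95]


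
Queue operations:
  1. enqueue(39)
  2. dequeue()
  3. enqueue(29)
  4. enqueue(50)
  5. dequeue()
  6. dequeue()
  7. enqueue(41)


enqueue(39) -> [39]
dequeue()->39, []
enqueue(29) -> [29]
enqueue(50) -> [29, 50]
dequeue()->29, [50]
dequeue()->50, []
enqueue(41) -> [41]

Final queue: [41]


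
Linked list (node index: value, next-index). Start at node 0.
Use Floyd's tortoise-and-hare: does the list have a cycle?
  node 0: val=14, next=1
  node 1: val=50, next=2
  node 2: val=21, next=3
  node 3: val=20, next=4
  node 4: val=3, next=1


Floyd's tortoise (slow, +1) and hare (fast, +2):
  init: slow=0, fast=0
  step 1: slow=1, fast=2
  step 2: slow=2, fast=4
  step 3: slow=3, fast=2
  step 4: slow=4, fast=4
  slow == fast at node 4: cycle detected

Cycle: yes


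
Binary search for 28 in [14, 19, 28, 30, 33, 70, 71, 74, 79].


Step 1: lo=0, hi=8, mid=4, val=33
Step 2: lo=0, hi=3, mid=1, val=19
Step 3: lo=2, hi=3, mid=2, val=28

Found at index 2


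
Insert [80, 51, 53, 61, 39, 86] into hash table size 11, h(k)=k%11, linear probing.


Insert 80: h=3 -> slot 3
Insert 51: h=7 -> slot 7
Insert 53: h=9 -> slot 9
Insert 61: h=6 -> slot 6
Insert 39: h=6, 2 probes -> slot 8
Insert 86: h=9, 1 probes -> slot 10

Table: [None, None, None, 80, None, None, 61, 51, 39, 53, 86]


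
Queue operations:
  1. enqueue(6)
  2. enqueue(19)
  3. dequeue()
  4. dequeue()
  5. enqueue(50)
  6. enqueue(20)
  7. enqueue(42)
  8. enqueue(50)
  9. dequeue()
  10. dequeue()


enqueue(6) -> [6]
enqueue(19) -> [6, 19]
dequeue()->6, [19]
dequeue()->19, []
enqueue(50) -> [50]
enqueue(20) -> [50, 20]
enqueue(42) -> [50, 20, 42]
enqueue(50) -> [50, 20, 42, 50]
dequeue()->50, [20, 42, 50]
dequeue()->20, [42, 50]

Final queue: [42, 50]


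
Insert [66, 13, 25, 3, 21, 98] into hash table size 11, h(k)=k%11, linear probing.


Insert 66: h=0 -> slot 0
Insert 13: h=2 -> slot 2
Insert 25: h=3 -> slot 3
Insert 3: h=3, 1 probes -> slot 4
Insert 21: h=10 -> slot 10
Insert 98: h=10, 2 probes -> slot 1

Table: [66, 98, 13, 25, 3, None, None, None, None, None, 21]


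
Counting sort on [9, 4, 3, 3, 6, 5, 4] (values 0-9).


Input: [9, 4, 3, 3, 6, 5, 4]
Counts: [0, 0, 0, 2, 2, 1, 1, 0, 0, 1]

Sorted: [3, 3, 4, 4, 5, 6, 9]


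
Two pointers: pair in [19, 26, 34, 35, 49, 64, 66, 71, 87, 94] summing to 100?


lo=0(19)+hi=9(94)=113
lo=0(19)+hi=8(87)=106
lo=0(19)+hi=7(71)=90
lo=1(26)+hi=7(71)=97
lo=2(34)+hi=7(71)=105
lo=2(34)+hi=6(66)=100

Yes: 34+66=100


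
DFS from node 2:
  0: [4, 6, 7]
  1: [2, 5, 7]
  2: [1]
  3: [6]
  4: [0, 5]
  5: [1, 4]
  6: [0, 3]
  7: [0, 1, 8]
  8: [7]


Visit 2, push [1]
Visit 1, push [7, 5]
Visit 5, push [4]
Visit 4, push [0]
Visit 0, push [7, 6]
Visit 6, push [3]
Visit 3, push []
Visit 7, push [8]
Visit 8, push []

DFS order: [2, 1, 5, 4, 0, 6, 3, 7, 8]


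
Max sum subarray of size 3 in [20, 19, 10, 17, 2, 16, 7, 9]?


[0:3]: 49
[1:4]: 46
[2:5]: 29
[3:6]: 35
[4:7]: 25
[5:8]: 32

Max: 49 at [0:3]


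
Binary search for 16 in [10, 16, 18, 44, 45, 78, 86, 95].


Step 1: lo=0, hi=7, mid=3, val=44
Step 2: lo=0, hi=2, mid=1, val=16

Found at index 1


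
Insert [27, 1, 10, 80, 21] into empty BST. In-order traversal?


Insert 27: root
Insert 1: L from 27
Insert 10: L from 27 -> R from 1
Insert 80: R from 27
Insert 21: L from 27 -> R from 1 -> R from 10

In-order: [1, 10, 21, 27, 80]


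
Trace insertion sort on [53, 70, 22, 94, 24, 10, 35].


Initial: [53, 70, 22, 94, 24, 10, 35]
Insert 70: [53, 70, 22, 94, 24, 10, 35]
Insert 22: [22, 53, 70, 94, 24, 10, 35]
Insert 94: [22, 53, 70, 94, 24, 10, 35]
Insert 24: [22, 24, 53, 70, 94, 10, 35]
Insert 10: [10, 22, 24, 53, 70, 94, 35]
Insert 35: [10, 22, 24, 35, 53, 70, 94]

Sorted: [10, 22, 24, 35, 53, 70, 94]


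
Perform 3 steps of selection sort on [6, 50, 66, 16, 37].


Initial: [6, 50, 66, 16, 37]
Step 1: min=6 at 0
  Swap: [6, 50, 66, 16, 37]
Step 2: min=16 at 3
  Swap: [6, 16, 66, 50, 37]
Step 3: min=37 at 4
  Swap: [6, 16, 37, 50, 66]

After 3 steps: [6, 16, 37, 50, 66]


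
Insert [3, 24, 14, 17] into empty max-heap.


Insert 3: [3]
Insert 24: [24, 3]
Insert 14: [24, 3, 14]
Insert 17: [24, 17, 14, 3]

Final heap: [24, 17, 14, 3]


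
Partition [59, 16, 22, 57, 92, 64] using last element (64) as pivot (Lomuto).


Pivot: 64
  59 <= 64: advance i (no swap)
  16 <= 64: advance i (no swap)
  22 <= 64: advance i (no swap)
  57 <= 64: advance i (no swap)
Place pivot at 4: [59, 16, 22, 57, 64, 92]

Partitioned: [59, 16, 22, 57, 64, 92]


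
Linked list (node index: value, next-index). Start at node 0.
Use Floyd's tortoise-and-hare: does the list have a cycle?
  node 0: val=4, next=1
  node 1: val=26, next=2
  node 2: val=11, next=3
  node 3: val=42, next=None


Floyd's tortoise (slow, +1) and hare (fast, +2):
  init: slow=0, fast=0
  step 1: slow=1, fast=2
  step 2: fast 2->3->None, no cycle

Cycle: no


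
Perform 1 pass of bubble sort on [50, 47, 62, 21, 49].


Initial: [50, 47, 62, 21, 49]
Pass 1: [47, 50, 21, 49, 62] (3 swaps)

After 1 pass: [47, 50, 21, 49, 62]


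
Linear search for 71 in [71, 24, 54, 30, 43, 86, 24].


i=0: 71==71 found!

Found at 0, 1 comps


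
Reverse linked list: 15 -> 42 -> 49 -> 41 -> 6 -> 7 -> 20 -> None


Step 1: curr=15, set curr.next=prev(None) | reversed so far: 15
Step 2: curr=42, set curr.next=prev(15) | reversed so far: 42 -> 15
Step 3: curr=49, set curr.next=prev(42) | reversed so far: 49 -> 42 -> 15
Step 4: curr=41, set curr.next=prev(49) | reversed so far: 41 -> 49 -> 42 -> 15
Step 5: curr=6, set curr.next=prev(41) | reversed so far: 6 -> 41 -> 49 -> 42 -> 15
Step 6: curr=7, set curr.next=prev(6) | reversed so far: 7 -> 6 -> 41 -> 49 -> 42 -> 15
Step 7: curr=20, set curr.next=prev(7) | reversed so far: 20 -> 7 -> 6 -> 41 -> 49 -> 42 -> 15

20 -> 7 -> 6 -> 41 -> 49 -> 42 -> 15 -> None


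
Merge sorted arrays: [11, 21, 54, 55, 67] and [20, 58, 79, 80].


Take 11 from A
Take 20 from B
Take 21 from A
Take 54 from A
Take 55 from A
Take 58 from B
Take 67 from A

Merged: [11, 20, 21, 54, 55, 58, 67, 79, 80]


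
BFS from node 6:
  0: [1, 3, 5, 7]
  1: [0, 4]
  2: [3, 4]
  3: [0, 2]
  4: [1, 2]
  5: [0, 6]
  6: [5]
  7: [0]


Visit 6, enqueue [5]
Visit 5, enqueue [0]
Visit 0, enqueue [1, 3, 7]
Visit 1, enqueue [4]
Visit 3, enqueue [2]
Visit 7, enqueue []
Visit 4, enqueue []
Visit 2, enqueue []

BFS order: [6, 5, 0, 1, 3, 7, 4, 2]


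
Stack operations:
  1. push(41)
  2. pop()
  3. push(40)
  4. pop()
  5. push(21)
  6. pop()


push(41) -> [41]
pop()->41, []
push(40) -> [40]
pop()->40, []
push(21) -> [21]
pop()->21, []

Final stack: []


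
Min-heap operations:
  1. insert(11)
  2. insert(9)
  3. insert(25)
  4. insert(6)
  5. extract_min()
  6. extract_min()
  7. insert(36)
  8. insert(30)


insert(11) -> [11]
insert(9) -> [9, 11]
insert(25) -> [9, 11, 25]
insert(6) -> [6, 9, 25, 11]
extract_min()->6, [9, 11, 25]
extract_min()->9, [11, 25]
insert(36) -> [11, 25, 36]
insert(30) -> [11, 25, 36, 30]

Final heap: [11, 25, 36, 30]


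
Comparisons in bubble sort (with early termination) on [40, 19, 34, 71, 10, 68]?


Algorithm: bubble sort (with early termination)
Input: [40, 19, 34, 71, 10, 68]
Sorted: [10, 19, 34, 40, 68, 71]

15


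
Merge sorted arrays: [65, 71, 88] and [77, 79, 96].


Take 65 from A
Take 71 from A
Take 77 from B
Take 79 from B
Take 88 from A

Merged: [65, 71, 77, 79, 88, 96]


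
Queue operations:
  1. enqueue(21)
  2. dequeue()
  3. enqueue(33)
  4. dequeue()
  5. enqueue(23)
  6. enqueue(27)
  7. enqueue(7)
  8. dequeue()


enqueue(21) -> [21]
dequeue()->21, []
enqueue(33) -> [33]
dequeue()->33, []
enqueue(23) -> [23]
enqueue(27) -> [23, 27]
enqueue(7) -> [23, 27, 7]
dequeue()->23, [27, 7]

Final queue: [27, 7]


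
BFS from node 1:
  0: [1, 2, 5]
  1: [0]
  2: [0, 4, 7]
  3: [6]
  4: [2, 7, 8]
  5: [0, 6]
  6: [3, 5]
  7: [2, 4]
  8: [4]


Visit 1, enqueue [0]
Visit 0, enqueue [2, 5]
Visit 2, enqueue [4, 7]
Visit 5, enqueue [6]
Visit 4, enqueue [8]
Visit 7, enqueue []
Visit 6, enqueue [3]
Visit 8, enqueue []
Visit 3, enqueue []

BFS order: [1, 0, 2, 5, 4, 7, 6, 8, 3]


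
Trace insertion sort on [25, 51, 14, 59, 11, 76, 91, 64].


Initial: [25, 51, 14, 59, 11, 76, 91, 64]
Insert 51: [25, 51, 14, 59, 11, 76, 91, 64]
Insert 14: [14, 25, 51, 59, 11, 76, 91, 64]
Insert 59: [14, 25, 51, 59, 11, 76, 91, 64]
Insert 11: [11, 14, 25, 51, 59, 76, 91, 64]
Insert 76: [11, 14, 25, 51, 59, 76, 91, 64]
Insert 91: [11, 14, 25, 51, 59, 76, 91, 64]
Insert 64: [11, 14, 25, 51, 59, 64, 76, 91]

Sorted: [11, 14, 25, 51, 59, 64, 76, 91]


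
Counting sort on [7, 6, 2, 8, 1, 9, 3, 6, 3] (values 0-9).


Input: [7, 6, 2, 8, 1, 9, 3, 6, 3]
Counts: [0, 1, 1, 2, 0, 0, 2, 1, 1, 1]

Sorted: [1, 2, 3, 3, 6, 6, 7, 8, 9]


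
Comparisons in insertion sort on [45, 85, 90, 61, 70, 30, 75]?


Algorithm: insertion sort
Input: [45, 85, 90, 61, 70, 30, 75]
Sorted: [30, 45, 61, 70, 75, 85, 90]

16


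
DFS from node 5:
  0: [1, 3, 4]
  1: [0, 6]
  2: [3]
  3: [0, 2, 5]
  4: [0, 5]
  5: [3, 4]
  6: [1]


Visit 5, push [4, 3]
Visit 3, push [2, 0]
Visit 0, push [4, 1]
Visit 1, push [6]
Visit 6, push []
Visit 4, push []
Visit 2, push []

DFS order: [5, 3, 0, 1, 6, 4, 2]


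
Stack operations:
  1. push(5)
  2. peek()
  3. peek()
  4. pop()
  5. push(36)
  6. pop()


push(5) -> [5]
peek()->5
peek()->5
pop()->5, []
push(36) -> [36]
pop()->36, []

Final stack: []


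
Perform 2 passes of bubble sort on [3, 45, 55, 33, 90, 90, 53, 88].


Initial: [3, 45, 55, 33, 90, 90, 53, 88]
Pass 1: [3, 45, 33, 55, 90, 53, 88, 90] (3 swaps)
Pass 2: [3, 33, 45, 55, 53, 88, 90, 90] (3 swaps)

After 2 passes: [3, 33, 45, 55, 53, 88, 90, 90]


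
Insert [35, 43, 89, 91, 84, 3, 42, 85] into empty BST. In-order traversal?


Insert 35: root
Insert 43: R from 35
Insert 89: R from 35 -> R from 43
Insert 91: R from 35 -> R from 43 -> R from 89
Insert 84: R from 35 -> R from 43 -> L from 89
Insert 3: L from 35
Insert 42: R from 35 -> L from 43
Insert 85: R from 35 -> R from 43 -> L from 89 -> R from 84

In-order: [3, 35, 42, 43, 84, 85, 89, 91]


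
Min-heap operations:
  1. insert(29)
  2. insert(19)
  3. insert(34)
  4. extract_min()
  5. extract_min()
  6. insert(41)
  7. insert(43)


insert(29) -> [29]
insert(19) -> [19, 29]
insert(34) -> [19, 29, 34]
extract_min()->19, [29, 34]
extract_min()->29, [34]
insert(41) -> [34, 41]
insert(43) -> [34, 41, 43]

Final heap: [34, 41, 43]


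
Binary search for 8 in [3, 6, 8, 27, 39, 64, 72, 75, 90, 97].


Step 1: lo=0, hi=9, mid=4, val=39
Step 2: lo=0, hi=3, mid=1, val=6
Step 3: lo=2, hi=3, mid=2, val=8

Found at index 2


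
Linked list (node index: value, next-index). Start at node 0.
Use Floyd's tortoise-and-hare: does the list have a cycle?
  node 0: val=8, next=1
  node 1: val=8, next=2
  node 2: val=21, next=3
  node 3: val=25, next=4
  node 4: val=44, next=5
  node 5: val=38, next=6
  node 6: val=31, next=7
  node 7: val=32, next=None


Floyd's tortoise (slow, +1) and hare (fast, +2):
  init: slow=0, fast=0
  step 1: slow=1, fast=2
  step 2: slow=2, fast=4
  step 3: slow=3, fast=6
  step 4: fast 6->7->None, no cycle

Cycle: no


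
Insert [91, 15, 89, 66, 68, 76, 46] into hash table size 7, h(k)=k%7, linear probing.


Insert 91: h=0 -> slot 0
Insert 15: h=1 -> slot 1
Insert 89: h=5 -> slot 5
Insert 66: h=3 -> slot 3
Insert 68: h=5, 1 probes -> slot 6
Insert 76: h=6, 3 probes -> slot 2
Insert 46: h=4 -> slot 4

Table: [91, 15, 76, 66, 46, 89, 68]


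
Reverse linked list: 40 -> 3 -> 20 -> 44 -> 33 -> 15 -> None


Step 1: curr=40, set curr.next=prev(None) | reversed so far: 40
Step 2: curr=3, set curr.next=prev(40) | reversed so far: 3 -> 40
Step 3: curr=20, set curr.next=prev(3) | reversed so far: 20 -> 3 -> 40
Step 4: curr=44, set curr.next=prev(20) | reversed so far: 44 -> 20 -> 3 -> 40
Step 5: curr=33, set curr.next=prev(44) | reversed so far: 33 -> 44 -> 20 -> 3 -> 40
Step 6: curr=15, set curr.next=prev(33) | reversed so far: 15 -> 33 -> 44 -> 20 -> 3 -> 40

15 -> 33 -> 44 -> 20 -> 3 -> 40 -> None


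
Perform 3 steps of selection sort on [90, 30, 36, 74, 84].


Initial: [90, 30, 36, 74, 84]
Step 1: min=30 at 1
  Swap: [30, 90, 36, 74, 84]
Step 2: min=36 at 2
  Swap: [30, 36, 90, 74, 84]
Step 3: min=74 at 3
  Swap: [30, 36, 74, 90, 84]

After 3 steps: [30, 36, 74, 90, 84]


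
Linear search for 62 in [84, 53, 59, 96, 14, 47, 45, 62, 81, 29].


i=0: 84!=62
i=1: 53!=62
i=2: 59!=62
i=3: 96!=62
i=4: 14!=62
i=5: 47!=62
i=6: 45!=62
i=7: 62==62 found!

Found at 7, 8 comps


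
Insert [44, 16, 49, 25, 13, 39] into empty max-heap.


Insert 44: [44]
Insert 16: [44, 16]
Insert 49: [49, 16, 44]
Insert 25: [49, 25, 44, 16]
Insert 13: [49, 25, 44, 16, 13]
Insert 39: [49, 25, 44, 16, 13, 39]

Final heap: [49, 25, 44, 16, 13, 39]


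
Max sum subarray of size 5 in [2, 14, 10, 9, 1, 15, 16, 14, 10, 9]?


[0:5]: 36
[1:6]: 49
[2:7]: 51
[3:8]: 55
[4:9]: 56
[5:10]: 64

Max: 64 at [5:10]


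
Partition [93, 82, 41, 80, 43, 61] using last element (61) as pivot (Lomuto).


Pivot: 61
  41 <= 61: swap -> [41, 82, 93, 80, 43, 61]
  43 <= 61: swap -> [41, 43, 93, 80, 82, 61]
Place pivot at 2: [41, 43, 61, 80, 82, 93]

Partitioned: [41, 43, 61, 80, 82, 93]


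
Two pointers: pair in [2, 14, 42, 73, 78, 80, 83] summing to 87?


lo=0(2)+hi=6(83)=85
lo=1(14)+hi=6(83)=97
lo=1(14)+hi=5(80)=94
lo=1(14)+hi=4(78)=92
lo=1(14)+hi=3(73)=87

Yes: 14+73=87


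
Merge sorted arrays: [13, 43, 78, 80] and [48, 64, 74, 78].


Take 13 from A
Take 43 from A
Take 48 from B
Take 64 from B
Take 74 from B
Take 78 from A
Take 78 from B

Merged: [13, 43, 48, 64, 74, 78, 78, 80]


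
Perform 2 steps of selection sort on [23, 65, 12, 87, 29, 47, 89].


Initial: [23, 65, 12, 87, 29, 47, 89]
Step 1: min=12 at 2
  Swap: [12, 65, 23, 87, 29, 47, 89]
Step 2: min=23 at 2
  Swap: [12, 23, 65, 87, 29, 47, 89]

After 2 steps: [12, 23, 65, 87, 29, 47, 89]


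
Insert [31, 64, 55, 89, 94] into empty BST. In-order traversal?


Insert 31: root
Insert 64: R from 31
Insert 55: R from 31 -> L from 64
Insert 89: R from 31 -> R from 64
Insert 94: R from 31 -> R from 64 -> R from 89

In-order: [31, 55, 64, 89, 94]


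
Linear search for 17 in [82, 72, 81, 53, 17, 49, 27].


i=0: 82!=17
i=1: 72!=17
i=2: 81!=17
i=3: 53!=17
i=4: 17==17 found!

Found at 4, 5 comps


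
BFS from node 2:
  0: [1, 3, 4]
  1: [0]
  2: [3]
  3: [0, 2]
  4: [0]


Visit 2, enqueue [3]
Visit 3, enqueue [0]
Visit 0, enqueue [1, 4]
Visit 1, enqueue []
Visit 4, enqueue []

BFS order: [2, 3, 0, 1, 4]


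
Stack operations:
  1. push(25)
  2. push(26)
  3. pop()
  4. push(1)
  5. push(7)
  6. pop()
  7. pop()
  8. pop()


push(25) -> [25]
push(26) -> [25, 26]
pop()->26, [25]
push(1) -> [25, 1]
push(7) -> [25, 1, 7]
pop()->7, [25, 1]
pop()->1, [25]
pop()->25, []

Final stack: []


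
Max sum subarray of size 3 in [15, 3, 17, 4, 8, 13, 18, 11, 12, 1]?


[0:3]: 35
[1:4]: 24
[2:5]: 29
[3:6]: 25
[4:7]: 39
[5:8]: 42
[6:9]: 41
[7:10]: 24

Max: 42 at [5:8]


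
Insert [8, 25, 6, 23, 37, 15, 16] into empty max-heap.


Insert 8: [8]
Insert 25: [25, 8]
Insert 6: [25, 8, 6]
Insert 23: [25, 23, 6, 8]
Insert 37: [37, 25, 6, 8, 23]
Insert 15: [37, 25, 15, 8, 23, 6]
Insert 16: [37, 25, 16, 8, 23, 6, 15]

Final heap: [37, 25, 16, 8, 23, 6, 15]


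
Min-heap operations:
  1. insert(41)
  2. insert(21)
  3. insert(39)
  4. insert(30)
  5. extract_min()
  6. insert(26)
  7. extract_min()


insert(41) -> [41]
insert(21) -> [21, 41]
insert(39) -> [21, 41, 39]
insert(30) -> [21, 30, 39, 41]
extract_min()->21, [30, 41, 39]
insert(26) -> [26, 30, 39, 41]
extract_min()->26, [30, 41, 39]

Final heap: [30, 41, 39]


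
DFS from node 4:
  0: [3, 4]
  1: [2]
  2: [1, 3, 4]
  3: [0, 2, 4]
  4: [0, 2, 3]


Visit 4, push [3, 2, 0]
Visit 0, push [3]
Visit 3, push [2]
Visit 2, push [1]
Visit 1, push []

DFS order: [4, 0, 3, 2, 1]


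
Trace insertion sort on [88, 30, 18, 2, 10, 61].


Initial: [88, 30, 18, 2, 10, 61]
Insert 30: [30, 88, 18, 2, 10, 61]
Insert 18: [18, 30, 88, 2, 10, 61]
Insert 2: [2, 18, 30, 88, 10, 61]
Insert 10: [2, 10, 18, 30, 88, 61]
Insert 61: [2, 10, 18, 30, 61, 88]

Sorted: [2, 10, 18, 30, 61, 88]


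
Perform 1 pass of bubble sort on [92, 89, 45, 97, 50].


Initial: [92, 89, 45, 97, 50]
Pass 1: [89, 45, 92, 50, 97] (3 swaps)

After 1 pass: [89, 45, 92, 50, 97]


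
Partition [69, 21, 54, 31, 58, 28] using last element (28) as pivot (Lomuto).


Pivot: 28
  21 <= 28: swap -> [21, 69, 54, 31, 58, 28]
Place pivot at 1: [21, 28, 54, 31, 58, 69]

Partitioned: [21, 28, 54, 31, 58, 69]


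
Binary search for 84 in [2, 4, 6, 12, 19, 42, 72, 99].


Step 1: lo=0, hi=7, mid=3, val=12
Step 2: lo=4, hi=7, mid=5, val=42
Step 3: lo=6, hi=7, mid=6, val=72
Step 4: lo=7, hi=7, mid=7, val=99

Not found


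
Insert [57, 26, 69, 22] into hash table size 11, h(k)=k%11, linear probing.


Insert 57: h=2 -> slot 2
Insert 26: h=4 -> slot 4
Insert 69: h=3 -> slot 3
Insert 22: h=0 -> slot 0

Table: [22, None, 57, 69, 26, None, None, None, None, None, None]


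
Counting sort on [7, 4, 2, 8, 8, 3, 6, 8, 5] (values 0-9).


Input: [7, 4, 2, 8, 8, 3, 6, 8, 5]
Counts: [0, 0, 1, 1, 1, 1, 1, 1, 3, 0]

Sorted: [2, 3, 4, 5, 6, 7, 8, 8, 8]


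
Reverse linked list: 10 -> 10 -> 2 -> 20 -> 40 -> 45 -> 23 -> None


Step 1: curr=10, set curr.next=prev(None) | reversed so far: 10
Step 2: curr=10, set curr.next=prev(10) | reversed so far: 10 -> 10
Step 3: curr=2, set curr.next=prev(10) | reversed so far: 2 -> 10 -> 10
Step 4: curr=20, set curr.next=prev(2) | reversed so far: 20 -> 2 -> 10 -> 10
Step 5: curr=40, set curr.next=prev(20) | reversed so far: 40 -> 20 -> 2 -> 10 -> 10
Step 6: curr=45, set curr.next=prev(40) | reversed so far: 45 -> 40 -> 20 -> 2 -> 10 -> 10
Step 7: curr=23, set curr.next=prev(45) | reversed so far: 23 -> 45 -> 40 -> 20 -> 2 -> 10 -> 10

23 -> 45 -> 40 -> 20 -> 2 -> 10 -> 10 -> None
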